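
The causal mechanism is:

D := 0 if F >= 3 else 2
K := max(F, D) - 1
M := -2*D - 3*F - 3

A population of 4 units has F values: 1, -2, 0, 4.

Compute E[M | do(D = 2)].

-9.25

do(D=2) breaks D's dependence on F. With D=2 fixed, M across the units is -10, -1, -7, -19, mean -9.25.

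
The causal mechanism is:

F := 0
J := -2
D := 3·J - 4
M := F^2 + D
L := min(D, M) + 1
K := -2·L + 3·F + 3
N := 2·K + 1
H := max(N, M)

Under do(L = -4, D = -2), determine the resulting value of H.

23

Under do(L = -4, D = -2), each intervened variable's structural equation is replaced by its fixed value.
M = F^2 + D  [with F=0, D=-2]  = -2
K = -2·L + 3·F + 3  [with L=-4, F=0]  = 11
N = 2·K + 1  [with K=11]  = 23
H = max(N, M)  [with N=23, M=-2]  = 23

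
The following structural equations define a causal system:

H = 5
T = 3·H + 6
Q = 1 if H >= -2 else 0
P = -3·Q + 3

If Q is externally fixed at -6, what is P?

The intervention breaks the incoming arrows to Q: Q = 1 if H >= -2 else 0 no longer applies, and Q = -6.
P = -3·Q + 3  [with Q=-6]  = 21

21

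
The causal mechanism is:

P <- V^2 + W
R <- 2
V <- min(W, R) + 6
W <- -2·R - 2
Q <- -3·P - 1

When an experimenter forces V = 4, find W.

Under do(V=4), the mechanism V <- min(W, R) + 6 is discarded; V is fixed at 4.
Since W is not a descendant of the intervened variable, it is unaffected.
W = -2·R - 2  [with R=2]  = -6

-6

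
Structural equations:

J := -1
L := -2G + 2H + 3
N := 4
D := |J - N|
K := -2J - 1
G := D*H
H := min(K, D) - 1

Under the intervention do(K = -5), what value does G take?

Under do(K=-5), the mechanism K := -2J - 1 is discarded; K is fixed at -5.
D = |J - N|  [with J=-1, N=4]  = 5
H = min(K, D) - 1  [with K=-5, D=5]  = -6
G = D*H  [with D=5, H=-6]  = -30

-30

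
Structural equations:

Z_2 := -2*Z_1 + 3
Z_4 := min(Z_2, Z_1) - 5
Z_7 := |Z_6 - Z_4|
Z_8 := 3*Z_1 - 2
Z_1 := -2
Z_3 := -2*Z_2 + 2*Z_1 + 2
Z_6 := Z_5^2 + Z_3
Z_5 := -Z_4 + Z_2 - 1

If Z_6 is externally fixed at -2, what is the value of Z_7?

Intervening sets Z_6 = -2 and removes its equation (Z_6 := Z_5^2 + Z_3).
Z_2 = -2*Z_1 + 3  [with Z_1=-2]  = 7
Z_4 = min(Z_2, Z_1) - 5  [with Z_2=7, Z_1=-2]  = -7
Z_7 = |Z_6 - Z_4|  [with Z_6=-2, Z_4=-7]  = 5

5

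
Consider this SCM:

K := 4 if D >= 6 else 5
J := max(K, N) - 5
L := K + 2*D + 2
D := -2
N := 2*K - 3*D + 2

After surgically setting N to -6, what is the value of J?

0

Intervening sets N = -6 and removes its equation (N := 2*K - 3*D + 2).
K = 4 if D >= 6 else 5  [with D=-2]  = 5
J = max(K, N) - 5  [with K=5, N=-6]  = 0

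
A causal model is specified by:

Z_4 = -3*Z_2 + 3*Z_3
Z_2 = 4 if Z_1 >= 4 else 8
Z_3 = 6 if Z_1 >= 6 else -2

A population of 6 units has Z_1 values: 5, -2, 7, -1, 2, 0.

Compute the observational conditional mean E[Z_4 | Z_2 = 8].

-30

Observing Z_2=8 restricts to units where Z_2's equation naturally yields 8: Z_1 ∈ {-2, -1, 2, 0}. In that subpopulation Z_4 = -30, -30, -30, -30, mean -30.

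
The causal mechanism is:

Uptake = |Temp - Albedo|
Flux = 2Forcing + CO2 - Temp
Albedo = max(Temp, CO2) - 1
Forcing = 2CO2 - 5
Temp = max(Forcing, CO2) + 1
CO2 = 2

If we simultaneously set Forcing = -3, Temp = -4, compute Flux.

Under do(Forcing = -3, Temp = -4), each intervened variable's structural equation is replaced by its fixed value.
Flux = 2Forcing + CO2 - Temp  [with Forcing=-3, CO2=2, Temp=-4]  = 0

0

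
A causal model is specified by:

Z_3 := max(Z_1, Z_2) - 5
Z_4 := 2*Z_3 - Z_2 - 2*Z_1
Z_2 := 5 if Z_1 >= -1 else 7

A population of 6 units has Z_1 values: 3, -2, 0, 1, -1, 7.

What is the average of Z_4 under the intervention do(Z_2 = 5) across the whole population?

Every unit gets Z_2=5 under the intervention. Z_4 values become -11, -1, -5, -7, -3, -15; E[Z_4|do(Z_2=5)] = -7.

-7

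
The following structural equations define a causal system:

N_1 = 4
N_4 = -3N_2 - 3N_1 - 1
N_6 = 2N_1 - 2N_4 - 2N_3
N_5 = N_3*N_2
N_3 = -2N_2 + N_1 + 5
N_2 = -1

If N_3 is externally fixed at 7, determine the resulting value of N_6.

The intervention breaks the incoming arrows to N_3: N_3 = -2N_2 + N_1 + 5 no longer applies, and N_3 = 7.
N_4 = -3N_2 - 3N_1 - 1  [with N_2=-1, N_1=4]  = -10
N_6 = 2N_1 - 2N_4 - 2N_3  [with N_1=4, N_4=-10, N_3=7]  = 14

14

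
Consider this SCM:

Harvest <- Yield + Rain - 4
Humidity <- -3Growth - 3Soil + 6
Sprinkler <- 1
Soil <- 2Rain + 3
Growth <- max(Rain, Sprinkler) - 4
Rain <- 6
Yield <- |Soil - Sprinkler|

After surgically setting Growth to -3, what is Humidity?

-30

Intervening sets Growth = -3 and removes its equation (Growth <- max(Rain, Sprinkler) - 4).
Soil = 2Rain + 3  [with Rain=6]  = 15
Humidity = -3Growth - 3Soil + 6  [with Growth=-3, Soil=15]  = -30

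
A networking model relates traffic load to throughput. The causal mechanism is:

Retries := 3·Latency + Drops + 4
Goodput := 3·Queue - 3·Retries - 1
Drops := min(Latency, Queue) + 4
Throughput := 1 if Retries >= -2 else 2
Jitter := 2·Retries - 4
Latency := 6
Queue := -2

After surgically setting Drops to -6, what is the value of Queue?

Under do(Drops=-6), the mechanism Drops := min(Latency, Queue) + 4 is discarded; Drops is fixed at -6.
Since Queue is not a descendant of the intervened variable, it is unaffected.

-2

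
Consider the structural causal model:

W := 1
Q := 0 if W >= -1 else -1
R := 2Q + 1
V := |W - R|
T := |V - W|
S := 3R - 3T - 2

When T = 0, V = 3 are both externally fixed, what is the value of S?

1

Setting T = 0, V = 3 by intervention discards those variables' equations.
Q = 0 if W >= -1 else -1  [with W=1]  = 0
R = 2Q + 1  [with Q=0]  = 1
S = 3R - 3T - 2  [with R=1, T=0]  = 1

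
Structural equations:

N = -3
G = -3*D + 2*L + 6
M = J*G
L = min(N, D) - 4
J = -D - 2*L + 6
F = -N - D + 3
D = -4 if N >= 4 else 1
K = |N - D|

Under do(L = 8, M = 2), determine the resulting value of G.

19

Setting L = 8, M = 2 by intervention discards those variables' equations.
D = -4 if N >= 4 else 1  [with N=-3]  = 1
G = -3*D + 2*L + 6  [with D=1, L=8]  = 19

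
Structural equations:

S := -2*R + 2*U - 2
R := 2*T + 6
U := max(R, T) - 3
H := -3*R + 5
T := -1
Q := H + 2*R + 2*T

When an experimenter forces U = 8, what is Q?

-1

Intervening sets U = 8 and removes its equation (U := max(R, T) - 3).
No directed path runs from U to Q, so Q keeps its natural value.
R = 2*T + 6  [with T=-1]  = 4
H = -3*R + 5  [with R=4]  = -7
Q = H + 2*R + 2*T  [with H=-7, R=4, T=-1]  = -1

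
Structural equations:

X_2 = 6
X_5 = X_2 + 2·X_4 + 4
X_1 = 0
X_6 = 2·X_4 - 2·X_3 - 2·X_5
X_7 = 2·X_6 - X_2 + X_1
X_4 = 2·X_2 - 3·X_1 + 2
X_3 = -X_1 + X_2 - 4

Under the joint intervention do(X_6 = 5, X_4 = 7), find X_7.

Under do(X_6 = 5, X_4 = 7), each intervened variable's structural equation is replaced by its fixed value.
X_7 = 2·X_6 - X_2 + X_1  [with X_6=5, X_2=6, X_1=0]  = 4

4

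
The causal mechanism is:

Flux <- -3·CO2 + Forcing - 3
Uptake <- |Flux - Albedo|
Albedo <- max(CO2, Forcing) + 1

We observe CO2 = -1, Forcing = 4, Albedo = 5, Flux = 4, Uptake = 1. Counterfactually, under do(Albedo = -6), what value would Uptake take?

10

do(Albedo=-6) replaces the equation Albedo <- max(CO2, Forcing) + 1 with the constant Albedo = -6.
Flux = -3·CO2 + Forcing - 3  [with CO2=-1, Forcing=4]  = 4
Uptake = |Flux - Albedo|  [with Flux=4, Albedo=-6]  = 10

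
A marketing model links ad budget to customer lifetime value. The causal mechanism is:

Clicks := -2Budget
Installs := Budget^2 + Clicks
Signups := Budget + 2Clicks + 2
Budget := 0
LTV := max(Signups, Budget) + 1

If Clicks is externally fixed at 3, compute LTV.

do(Clicks=3) replaces the equation Clicks := -2Budget with the constant Clicks = 3.
Signups = Budget + 2Clicks + 2  [with Budget=0, Clicks=3]  = 8
LTV = max(Signups, Budget) + 1  [with Signups=8, Budget=0]  = 9

9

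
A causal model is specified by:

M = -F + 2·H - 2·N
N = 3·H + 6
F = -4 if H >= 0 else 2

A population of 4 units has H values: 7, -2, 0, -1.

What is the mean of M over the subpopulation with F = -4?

Conditioning on F=-4 selects the 2 unit(s) with H ∈ {7, 0}. Their M values: -36, -8. Mean = -22.

-22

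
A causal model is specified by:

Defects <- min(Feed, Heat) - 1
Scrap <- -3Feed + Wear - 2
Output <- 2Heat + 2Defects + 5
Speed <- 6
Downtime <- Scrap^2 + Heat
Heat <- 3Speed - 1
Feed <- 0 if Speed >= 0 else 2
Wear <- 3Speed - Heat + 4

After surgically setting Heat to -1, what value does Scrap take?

The intervention breaks the incoming arrows to Heat: Heat <- 3Speed - 1 no longer applies, and Heat = -1.
Feed = 0 if Speed >= 0 else 2  [with Speed=6]  = 0
Wear = 3Speed - Heat + 4  [with Speed=6, Heat=-1]  = 23
Scrap = -3Feed + Wear - 2  [with Feed=0, Wear=23]  = 21

21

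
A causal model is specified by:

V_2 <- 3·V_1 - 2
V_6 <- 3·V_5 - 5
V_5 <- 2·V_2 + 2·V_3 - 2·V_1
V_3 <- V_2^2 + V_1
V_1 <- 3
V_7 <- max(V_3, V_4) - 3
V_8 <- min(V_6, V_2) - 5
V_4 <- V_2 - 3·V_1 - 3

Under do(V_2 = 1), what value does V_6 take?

Under do(V_2=1), the mechanism V_2 <- 3·V_1 - 2 is discarded; V_2 is fixed at 1.
V_3 = V_2^2 + V_1  [with V_2=1, V_1=3]  = 4
V_5 = 2·V_2 + 2·V_3 - 2·V_1  [with V_2=1, V_3=4, V_1=3]  = 4
V_6 = 3·V_5 - 5  [with V_5=4]  = 7

7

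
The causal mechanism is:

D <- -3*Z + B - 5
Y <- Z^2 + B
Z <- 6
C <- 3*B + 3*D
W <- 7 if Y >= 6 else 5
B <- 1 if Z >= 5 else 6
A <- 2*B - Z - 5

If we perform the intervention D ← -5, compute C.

-12

The intervention breaks the incoming arrows to D: D <- -3*Z + B - 5 no longer applies, and D = -5.
B = 1 if Z >= 5 else 6  [with Z=6]  = 1
C = 3*B + 3*D  [with B=1, D=-5]  = -12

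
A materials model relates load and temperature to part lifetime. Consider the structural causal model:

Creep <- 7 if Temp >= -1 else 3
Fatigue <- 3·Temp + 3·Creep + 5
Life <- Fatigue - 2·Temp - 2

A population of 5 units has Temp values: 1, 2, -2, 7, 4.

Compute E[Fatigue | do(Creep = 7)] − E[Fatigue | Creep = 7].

-3.3

The intervention sets Creep=7 in all 5 units regardless of Temp. Recomputing Fatigue per unit gives 29, 32, 20, 47, 38; average 33.2.
Observing Creep=7 restricts to units where Creep's equation naturally yields 7: Temp ∈ {1, 2, 7, 4}. In that subpopulation Fatigue = 29, 32, 47, 38, mean 36.5.
Difference = 33.2 − 36.5 = -3.3.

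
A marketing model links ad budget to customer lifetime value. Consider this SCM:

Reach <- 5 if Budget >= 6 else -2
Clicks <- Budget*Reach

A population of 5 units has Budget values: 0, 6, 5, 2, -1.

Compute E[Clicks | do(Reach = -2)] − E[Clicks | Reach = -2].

-1.8

The intervention sets Reach=-2 in all 5 units regardless of Budget. Recomputing Clicks per unit gives 0, -12, -10, -4, 2; average -4.8.
Conditioning on Reach=-2 selects the 4 unit(s) with Budget ∈ {0, 5, 2, -1}. Their Clicks values: 0, -10, -4, 2. Mean = -3.
Difference = -4.8 − (-3) = -1.8.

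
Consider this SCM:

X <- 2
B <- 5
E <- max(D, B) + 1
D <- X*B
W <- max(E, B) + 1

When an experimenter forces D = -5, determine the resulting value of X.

2

Under do(D=-5), the mechanism D <- X*B is discarded; D is fixed at -5.
X is not downstream of the intervention, so its value is determined by the original equations.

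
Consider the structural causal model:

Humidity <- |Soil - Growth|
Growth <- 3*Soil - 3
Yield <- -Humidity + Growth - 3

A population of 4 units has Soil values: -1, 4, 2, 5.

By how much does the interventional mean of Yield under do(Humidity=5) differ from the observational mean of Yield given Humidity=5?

3

The intervention sets Humidity=5 in all 4 units regardless of Soil. Recomputing Yield per unit gives -14, 1, -5, 4; average -3.5.
Conditioning on Humidity=5 selects the 2 unit(s) with Soil ∈ {-1, 4}. Their Yield values: -14, 1. Mean = -6.5.
Difference = -3.5 − (-6.5) = 3.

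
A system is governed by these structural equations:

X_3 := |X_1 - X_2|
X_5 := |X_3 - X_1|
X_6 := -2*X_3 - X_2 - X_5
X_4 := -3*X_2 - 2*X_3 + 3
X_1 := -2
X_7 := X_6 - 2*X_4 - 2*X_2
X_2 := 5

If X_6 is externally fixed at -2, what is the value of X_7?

40

Intervening sets X_6 = -2 and removes its equation (X_6 := -2*X_3 - X_2 - X_5).
X_3 = |X_1 - X_2|  [with X_1=-2, X_2=5]  = 7
X_4 = -3*X_2 - 2*X_3 + 3  [with X_2=5, X_3=7]  = -26
X_7 = X_6 - 2*X_4 - 2*X_2  [with X_6=-2, X_4=-26, X_2=5]  = 40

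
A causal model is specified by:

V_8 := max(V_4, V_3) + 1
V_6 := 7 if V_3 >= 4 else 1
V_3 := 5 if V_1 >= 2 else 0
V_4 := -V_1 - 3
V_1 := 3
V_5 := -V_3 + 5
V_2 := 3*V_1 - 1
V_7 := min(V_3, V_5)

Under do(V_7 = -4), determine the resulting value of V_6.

7

Intervening sets V_7 = -4 and removes its equation (V_7 := min(V_3, V_5)).
Since V_6 is not a descendant of the intervened variable, it is unaffected.
V_3 = 5 if V_1 >= 2 else 0  [with V_1=3]  = 5
V_6 = 7 if V_3 >= 4 else 1  [with V_3=5]  = 7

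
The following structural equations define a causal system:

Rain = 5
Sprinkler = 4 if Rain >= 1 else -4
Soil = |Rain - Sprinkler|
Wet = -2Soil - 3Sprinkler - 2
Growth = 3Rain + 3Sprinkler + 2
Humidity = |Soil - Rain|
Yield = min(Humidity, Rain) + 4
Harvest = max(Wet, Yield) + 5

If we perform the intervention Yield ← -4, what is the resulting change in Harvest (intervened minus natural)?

-12

do(Yield=-4) replaces the equation Yield = min(Humidity, Rain) + 4 with the constant Yield = -4.
Sprinkler = 4 if Rain >= 1 else -4  [with Rain=5]  = 4
Soil = |Rain - Sprinkler|  [with Rain=5, Sprinkler=4]  = 1
Wet = -2Soil - 3Sprinkler - 2  [with Soil=1, Sprinkler=4]  = -16
Harvest = max(Wet, Yield) + 5  [with Wet=-16, Yield=-4]  = 1
Without intervention: Sprinkler = 4 if Rain >= 1 else -4  [with Rain=5]  = 4; Soil = |Rain - Sprinkler|  [with Rain=5, Sprinkler=4]  = 1; Wet = -2Soil - 3Sprinkler - 2  [with Soil=1, Sprinkler=4]  = -16; Humidity = |Soil - Rain|  [with Soil=1, Rain=5]  = 4; Yield = min(Humidity, Rain) + 4  [with Humidity=4, Rain=5]  = 8; Harvest = max(Wet, Yield) + 5  [with Wet=-16, Yield=8]  = 13.
Change = 1 − 13 = -12.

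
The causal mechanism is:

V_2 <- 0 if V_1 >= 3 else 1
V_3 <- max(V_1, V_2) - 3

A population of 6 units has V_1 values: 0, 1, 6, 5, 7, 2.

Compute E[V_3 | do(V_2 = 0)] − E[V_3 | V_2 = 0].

-2.5

do(V_2=0) breaks V_2's dependence on V_1. With V_2=0 fixed, V_3 across the units is -3, -2, 3, 2, 4, -1, mean 0.5.
E[V_3|V_2=0] averages over only the 3 units with V_2=0 (V_1 = 6, 5, 7): V_3 = 3, 2, 4, mean 3.
Difference = 0.5 − 3 = -2.5.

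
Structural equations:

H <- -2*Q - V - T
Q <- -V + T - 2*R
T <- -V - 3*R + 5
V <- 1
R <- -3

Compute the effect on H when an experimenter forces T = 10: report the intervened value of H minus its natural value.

9

do(T=10) replaces the equation T <- -V - 3*R + 5 with the constant T = 10.
Q = -V + T - 2*R  [with V=1, T=10, R=-3]  = 15
H = -2*Q - V - T  [with Q=15, V=1, T=10]  = -41
Without intervention: T = -V - 3*R + 5  [with V=1, R=-3]  = 13; Q = -V + T - 2*R  [with V=1, T=13, R=-3]  = 18; H = -2*Q - V - T  [with Q=18, V=1, T=13]  = -50.
Change = -41 − (-50) = 9.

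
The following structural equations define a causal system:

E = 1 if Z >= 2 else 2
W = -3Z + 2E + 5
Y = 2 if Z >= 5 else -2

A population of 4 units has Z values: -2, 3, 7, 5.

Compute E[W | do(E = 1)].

-2.75

Every unit gets E=1 under the intervention. W values become 13, -2, -14, -8; E[W|do(E=1)] = -2.75.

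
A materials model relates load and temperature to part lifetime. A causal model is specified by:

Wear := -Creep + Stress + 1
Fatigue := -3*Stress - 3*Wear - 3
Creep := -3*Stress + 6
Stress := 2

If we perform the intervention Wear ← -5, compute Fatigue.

6

The intervention breaks the incoming arrows to Wear: Wear := -Creep + Stress + 1 no longer applies, and Wear = -5.
Fatigue = -3*Stress - 3*Wear - 3  [with Stress=2, Wear=-5]  = 6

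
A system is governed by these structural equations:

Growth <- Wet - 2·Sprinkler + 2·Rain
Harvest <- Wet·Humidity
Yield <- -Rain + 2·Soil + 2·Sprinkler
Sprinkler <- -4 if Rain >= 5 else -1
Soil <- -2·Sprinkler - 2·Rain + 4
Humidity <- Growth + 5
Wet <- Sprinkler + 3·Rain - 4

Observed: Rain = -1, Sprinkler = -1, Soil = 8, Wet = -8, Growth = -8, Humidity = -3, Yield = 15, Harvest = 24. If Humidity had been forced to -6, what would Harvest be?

48

Intervening sets Humidity = -6 and removes its equation (Humidity <- Growth + 5).
Sprinkler = -4 if Rain >= 5 else -1  [with Rain=-1]  = -1
Wet = Sprinkler + 3·Rain - 4  [with Sprinkler=-1, Rain=-1]  = -8
Harvest = Wet·Humidity  [with Wet=-8, Humidity=-6]  = 48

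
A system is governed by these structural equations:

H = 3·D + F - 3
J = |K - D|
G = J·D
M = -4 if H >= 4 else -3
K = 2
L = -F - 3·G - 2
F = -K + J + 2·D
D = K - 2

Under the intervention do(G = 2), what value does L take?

-8

Under do(G=2), the mechanism G = J·D is discarded; G is fixed at 2.
D = K - 2  [with K=2]  = 0
J = |K - D|  [with K=2, D=0]  = 2
F = -K + J + 2·D  [with K=2, J=2, D=0]  = 0
L = -F - 3·G - 2  [with F=0, G=2]  = -8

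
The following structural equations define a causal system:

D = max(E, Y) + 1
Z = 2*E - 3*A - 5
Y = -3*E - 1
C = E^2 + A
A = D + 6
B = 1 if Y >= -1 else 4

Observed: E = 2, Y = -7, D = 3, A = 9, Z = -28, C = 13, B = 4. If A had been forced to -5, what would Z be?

Intervening sets A = -5 and removes its equation (A = D + 6).
Z = 2*E - 3*A - 5  [with E=2, A=-5]  = 14

14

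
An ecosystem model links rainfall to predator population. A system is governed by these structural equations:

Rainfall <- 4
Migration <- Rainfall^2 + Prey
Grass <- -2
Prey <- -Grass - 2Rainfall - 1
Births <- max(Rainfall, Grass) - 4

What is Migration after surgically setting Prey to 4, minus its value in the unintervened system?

do(Prey=4) replaces the equation Prey <- -Grass - 2Rainfall - 1 with the constant Prey = 4.
Migration = Rainfall^2 + Prey  [with Rainfall=4, Prey=4]  = 20
Without intervention: Prey = -Grass - 2Rainfall - 1  [with Grass=-2, Rainfall=4]  = -7; Migration = Rainfall^2 + Prey  [with Rainfall=4, Prey=-7]  = 9.
Change = 20 − 9 = 11.

11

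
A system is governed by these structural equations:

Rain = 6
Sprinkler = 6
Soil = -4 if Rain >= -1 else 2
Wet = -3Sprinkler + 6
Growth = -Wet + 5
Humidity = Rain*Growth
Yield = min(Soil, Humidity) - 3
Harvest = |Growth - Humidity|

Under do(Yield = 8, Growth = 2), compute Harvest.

Under do(Yield = 8, Growth = 2), each intervened variable's structural equation is replaced by its fixed value.
Humidity = Rain*Growth  [with Rain=6, Growth=2]  = 12
Harvest = |Growth - Humidity|  [with Growth=2, Humidity=12]  = 10

10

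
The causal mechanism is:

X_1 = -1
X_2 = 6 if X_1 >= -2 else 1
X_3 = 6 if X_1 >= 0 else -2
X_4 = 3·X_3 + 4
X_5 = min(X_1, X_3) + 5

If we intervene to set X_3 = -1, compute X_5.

4

do(X_3=-1) replaces the equation X_3 = 6 if X_1 >= 0 else -2 with the constant X_3 = -1.
X_5 = min(X_1, X_3) + 5  [with X_1=-1, X_3=-1]  = 4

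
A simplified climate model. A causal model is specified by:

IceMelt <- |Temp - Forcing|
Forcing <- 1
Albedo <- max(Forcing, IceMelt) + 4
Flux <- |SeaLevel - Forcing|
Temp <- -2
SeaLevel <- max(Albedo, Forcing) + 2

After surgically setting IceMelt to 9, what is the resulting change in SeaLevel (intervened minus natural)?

do(IceMelt=9) replaces the equation IceMelt <- |Temp - Forcing| with the constant IceMelt = 9.
Albedo = max(Forcing, IceMelt) + 4  [with Forcing=1, IceMelt=9]  = 13
SeaLevel = max(Albedo, Forcing) + 2  [with Albedo=13, Forcing=1]  = 15
Without intervention: IceMelt = |Temp - Forcing|  [with Temp=-2, Forcing=1]  = 3; Albedo = max(Forcing, IceMelt) + 4  [with Forcing=1, IceMelt=3]  = 7; SeaLevel = max(Albedo, Forcing) + 2  [with Albedo=7, Forcing=1]  = 9.
Change = 15 − 9 = 6.

6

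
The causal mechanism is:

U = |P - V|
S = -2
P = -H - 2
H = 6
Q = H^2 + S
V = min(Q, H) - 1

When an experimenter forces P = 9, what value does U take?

4

The intervention breaks the incoming arrows to P: P = -H - 2 no longer applies, and P = 9.
Q = H^2 + S  [with H=6, S=-2]  = 34
V = min(Q, H) - 1  [with Q=34, H=6]  = 5
U = |P - V|  [with P=9, V=5]  = 4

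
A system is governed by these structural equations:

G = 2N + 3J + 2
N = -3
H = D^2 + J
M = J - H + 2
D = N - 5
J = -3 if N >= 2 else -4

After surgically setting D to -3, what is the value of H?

Under do(D=-3), the mechanism D = N - 5 is discarded; D is fixed at -3.
J = -3 if N >= 2 else -4  [with N=-3]  = -4
H = D^2 + J  [with D=-3, J=-4]  = 5

5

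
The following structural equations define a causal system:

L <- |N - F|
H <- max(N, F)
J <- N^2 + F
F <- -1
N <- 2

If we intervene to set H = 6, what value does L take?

do(H=6) replaces the equation H <- max(N, F) with the constant H = 6.
L is not downstream of the intervention, so its value is determined by the original equations.
L = |N - F|  [with N=2, F=-1]  = 3

3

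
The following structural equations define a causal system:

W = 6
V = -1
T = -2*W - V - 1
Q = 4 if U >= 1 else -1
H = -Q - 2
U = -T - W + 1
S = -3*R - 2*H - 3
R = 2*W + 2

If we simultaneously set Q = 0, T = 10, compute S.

Under do(Q = 0, T = 10), each intervened variable's structural equation is replaced by its fixed value.
R = 2*W + 2  [with W=6]  = 14
H = -Q - 2  [with Q=0]  = -2
S = -3*R - 2*H - 3  [with R=14, H=-2]  = -41

-41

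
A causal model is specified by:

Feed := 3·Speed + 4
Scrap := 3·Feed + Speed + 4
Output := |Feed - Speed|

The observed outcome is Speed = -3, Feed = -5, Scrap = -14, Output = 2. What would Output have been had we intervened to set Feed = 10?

Under do(Feed=10), the mechanism Feed := 3·Speed + 4 is discarded; Feed is fixed at 10.
Output = |Feed - Speed|  [with Feed=10, Speed=-3]  = 13

13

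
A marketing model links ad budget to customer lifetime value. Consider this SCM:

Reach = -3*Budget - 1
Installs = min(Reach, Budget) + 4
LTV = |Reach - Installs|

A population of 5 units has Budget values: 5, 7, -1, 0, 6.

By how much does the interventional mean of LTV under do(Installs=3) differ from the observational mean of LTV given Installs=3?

Every unit gets Installs=3 under the intervention. LTV values become 19, 25, 1, 4, 22; E[LTV|do(Installs=3)] = 14.2.
E[LTV|Installs=3] averages over only the 2 units with Installs=3 (Budget = -1, 0): LTV = 1, 4, mean 2.5.
Difference = 14.2 − 2.5 = 11.7.

11.7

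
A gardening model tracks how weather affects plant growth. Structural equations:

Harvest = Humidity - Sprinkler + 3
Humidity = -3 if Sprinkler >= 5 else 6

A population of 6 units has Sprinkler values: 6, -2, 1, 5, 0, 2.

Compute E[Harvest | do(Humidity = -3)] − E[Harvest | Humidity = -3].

do(Humidity=-3) breaks Humidity's dependence on Sprinkler. With Humidity=-3 fixed, Harvest across the units is -6, 2, -1, -5, 0, -2, mean -2.
Observing Humidity=-3 restricts to units where Humidity's equation naturally yields -3: Sprinkler ∈ {6, 5}. In that subpopulation Harvest = -6, -5, mean -5.5.
Difference = -2 − (-5.5) = 3.5.

3.5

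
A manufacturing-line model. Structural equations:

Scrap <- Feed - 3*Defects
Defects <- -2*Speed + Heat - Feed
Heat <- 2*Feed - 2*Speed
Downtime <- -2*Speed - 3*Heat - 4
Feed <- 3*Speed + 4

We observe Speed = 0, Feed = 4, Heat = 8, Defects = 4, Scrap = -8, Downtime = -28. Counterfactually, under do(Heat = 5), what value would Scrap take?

do(Heat=5) replaces the equation Heat <- 2*Feed - 2*Speed with the constant Heat = 5.
Feed = 3*Speed + 4  [with Speed=0]  = 4
Defects = -2*Speed + Heat - Feed  [with Speed=0, Heat=5, Feed=4]  = 1
Scrap = Feed - 3*Defects  [with Feed=4, Defects=1]  = 1

1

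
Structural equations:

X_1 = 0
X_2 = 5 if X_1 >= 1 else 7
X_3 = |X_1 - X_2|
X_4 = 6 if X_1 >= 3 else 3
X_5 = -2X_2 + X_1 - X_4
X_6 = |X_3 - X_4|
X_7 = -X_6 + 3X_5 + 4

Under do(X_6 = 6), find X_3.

do(X_6=6) replaces the equation X_6 = |X_3 - X_4| with the constant X_6 = 6.
X_3 is not downstream of the intervention, so its value is determined by the original equations.
X_2 = 5 if X_1 >= 1 else 7  [with X_1=0]  = 7
X_3 = |X_1 - X_2|  [with X_1=0, X_2=7]  = 7

7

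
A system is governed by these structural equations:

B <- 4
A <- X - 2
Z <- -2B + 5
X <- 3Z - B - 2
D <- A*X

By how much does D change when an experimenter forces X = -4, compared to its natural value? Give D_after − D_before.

do(X=-4) replaces the equation X <- 3Z - B - 2 with the constant X = -4.
A = X - 2  [with X=-4]  = -6
D = A*X  [with A=-6, X=-4]  = 24
Without intervention: Z = -2B + 5  [with B=4]  = -3; X = 3Z - B - 2  [with Z=-3, B=4]  = -15; A = X - 2  [with X=-15]  = -17; D = A*X  [with A=-17, X=-15]  = 255.
Change = 24 − 255 = -231.

-231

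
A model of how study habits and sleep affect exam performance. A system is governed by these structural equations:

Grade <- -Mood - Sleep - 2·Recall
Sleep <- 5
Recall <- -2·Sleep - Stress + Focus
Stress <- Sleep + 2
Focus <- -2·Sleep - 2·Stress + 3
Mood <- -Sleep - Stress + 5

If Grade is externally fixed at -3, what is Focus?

-21

do(Grade=-3) replaces the equation Grade <- -Mood - Sleep - 2·Recall with the constant Grade = -3.
Focus is not downstream of the intervention, so its value is determined by the original equations.
Stress = Sleep + 2  [with Sleep=5]  = 7
Focus = -2·Sleep - 2·Stress + 3  [with Sleep=5, Stress=7]  = -21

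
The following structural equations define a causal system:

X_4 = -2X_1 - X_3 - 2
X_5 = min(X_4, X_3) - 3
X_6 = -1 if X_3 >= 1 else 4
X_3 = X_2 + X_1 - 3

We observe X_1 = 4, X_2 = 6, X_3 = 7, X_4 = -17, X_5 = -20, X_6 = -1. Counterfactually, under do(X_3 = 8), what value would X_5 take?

do(X_3=8) replaces the equation X_3 = X_2 + X_1 - 3 with the constant X_3 = 8.
X_4 = -2X_1 - X_3 - 2  [with X_1=4, X_3=8]  = -18
X_5 = min(X_4, X_3) - 3  [with X_4=-18, X_3=8]  = -21

-21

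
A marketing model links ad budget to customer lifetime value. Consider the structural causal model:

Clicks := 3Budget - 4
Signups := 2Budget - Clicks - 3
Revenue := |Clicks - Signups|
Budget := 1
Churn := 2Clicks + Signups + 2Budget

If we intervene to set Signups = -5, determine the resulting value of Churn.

-5

The intervention breaks the incoming arrows to Signups: Signups := 2Budget - Clicks - 3 no longer applies, and Signups = -5.
Clicks = 3Budget - 4  [with Budget=1]  = -1
Churn = 2Clicks + Signups + 2Budget  [with Clicks=-1, Signups=-5, Budget=1]  = -5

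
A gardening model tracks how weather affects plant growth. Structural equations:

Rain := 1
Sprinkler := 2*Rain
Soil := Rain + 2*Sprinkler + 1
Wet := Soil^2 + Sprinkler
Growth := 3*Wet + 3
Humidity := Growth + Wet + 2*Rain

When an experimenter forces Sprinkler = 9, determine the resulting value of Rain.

Under do(Sprinkler=9), the mechanism Sprinkler := 2*Rain is discarded; Sprinkler is fixed at 9.
Rain is not downstream of the intervention, so its value is determined by the original equations.

1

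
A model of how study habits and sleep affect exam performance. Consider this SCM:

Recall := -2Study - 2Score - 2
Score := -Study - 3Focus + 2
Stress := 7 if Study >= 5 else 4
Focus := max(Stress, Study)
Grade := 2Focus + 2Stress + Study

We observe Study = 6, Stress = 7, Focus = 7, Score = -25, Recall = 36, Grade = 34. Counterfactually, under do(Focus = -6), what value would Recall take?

-42

do(Focus=-6) replaces the equation Focus := max(Stress, Study) with the constant Focus = -6.
Score = -Study - 3Focus + 2  [with Study=6, Focus=-6]  = 14
Recall = -2Study - 2Score - 2  [with Study=6, Score=14]  = -42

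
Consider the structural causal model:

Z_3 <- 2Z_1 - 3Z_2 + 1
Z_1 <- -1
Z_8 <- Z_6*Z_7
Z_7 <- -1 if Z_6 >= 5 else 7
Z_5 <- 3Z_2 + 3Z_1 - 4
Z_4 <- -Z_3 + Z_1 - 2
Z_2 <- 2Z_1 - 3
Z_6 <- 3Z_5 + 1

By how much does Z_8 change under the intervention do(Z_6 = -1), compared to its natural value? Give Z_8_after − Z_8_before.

Intervening sets Z_6 = -1 and removes its equation (Z_6 <- 3Z_5 + 1).
Z_7 = -1 if Z_6 >= 5 else 7  [with Z_6=-1]  = 7
Z_8 = Z_6*Z_7  [with Z_6=-1, Z_7=7]  = -7
Without intervention: Z_2 = 2Z_1 - 3  [with Z_1=-1]  = -5; Z_5 = 3Z_2 + 3Z_1 - 4  [with Z_2=-5, Z_1=-1]  = -22; Z_6 = 3Z_5 + 1  [with Z_5=-22]  = -65; Z_7 = -1 if Z_6 >= 5 else 7  [with Z_6=-65]  = 7; Z_8 = Z_6*Z_7  [with Z_6=-65, Z_7=7]  = -455.
Change = -7 − (-455) = 448.

448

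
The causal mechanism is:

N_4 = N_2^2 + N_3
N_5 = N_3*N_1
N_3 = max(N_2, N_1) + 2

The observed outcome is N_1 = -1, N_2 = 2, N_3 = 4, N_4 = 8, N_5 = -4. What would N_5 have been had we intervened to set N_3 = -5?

5

do(N_3=-5) replaces the equation N_3 = max(N_2, N_1) + 2 with the constant N_3 = -5.
N_5 = N_3*N_1  [with N_3=-5, N_1=-1]  = 5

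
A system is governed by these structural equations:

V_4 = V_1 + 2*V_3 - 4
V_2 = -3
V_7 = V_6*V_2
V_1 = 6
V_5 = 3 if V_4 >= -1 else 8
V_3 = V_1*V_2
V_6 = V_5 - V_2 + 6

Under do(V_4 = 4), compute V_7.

The intervention breaks the incoming arrows to V_4: V_4 = V_1 + 2*V_3 - 4 no longer applies, and V_4 = 4.
V_5 = 3 if V_4 >= -1 else 8  [with V_4=4]  = 3
V_6 = V_5 - V_2 + 6  [with V_5=3, V_2=-3]  = 12
V_7 = V_6*V_2  [with V_6=12, V_2=-3]  = -36

-36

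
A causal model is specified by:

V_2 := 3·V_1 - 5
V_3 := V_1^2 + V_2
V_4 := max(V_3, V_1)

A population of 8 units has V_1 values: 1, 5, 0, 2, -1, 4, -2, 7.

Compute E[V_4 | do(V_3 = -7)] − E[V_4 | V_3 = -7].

Under do(V_3=-7), V_3's equation is replaced by V_3=-7 for every unit. Per-unit V_4: 1, 5, 0, 2, -1, 4, -2, 7. Mean = 2.
E[V_4|V_3=-7] averages over only the 2 units with V_3=-7 (V_1 = -1, -2): V_4 = -1, -2, mean -1.5.
Difference = 2 − (-1.5) = 3.5.

3.5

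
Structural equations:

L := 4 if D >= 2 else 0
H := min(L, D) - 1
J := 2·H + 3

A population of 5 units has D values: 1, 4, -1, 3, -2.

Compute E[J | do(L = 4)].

3

The intervention sets L=4 in all 5 units regardless of D. Recomputing J per unit gives 3, 9, -1, 7, -3; average 3.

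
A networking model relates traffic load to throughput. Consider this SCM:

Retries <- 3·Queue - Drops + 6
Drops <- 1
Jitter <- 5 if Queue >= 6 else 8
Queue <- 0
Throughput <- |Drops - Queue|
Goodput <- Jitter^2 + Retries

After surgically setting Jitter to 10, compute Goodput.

Under do(Jitter=10), the mechanism Jitter <- 5 if Queue >= 6 else 8 is discarded; Jitter is fixed at 10.
Retries = 3·Queue - Drops + 6  [with Queue=0, Drops=1]  = 5
Goodput = Jitter^2 + Retries  [with Jitter=10, Retries=5]  = 105

105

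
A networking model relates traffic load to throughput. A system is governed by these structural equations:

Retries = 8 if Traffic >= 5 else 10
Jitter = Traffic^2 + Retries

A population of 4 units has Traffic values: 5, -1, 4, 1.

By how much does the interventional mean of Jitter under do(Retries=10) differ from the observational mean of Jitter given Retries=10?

do(Retries=10) breaks Retries's dependence on Traffic. With Retries=10 fixed, Jitter across the units is 35, 11, 26, 11, mean 20.75.
Observing Retries=10 restricts to units where Retries's equation naturally yields 10: Traffic ∈ {-1, 4, 1}. In that subpopulation Jitter = 11, 26, 11, mean 16.
Difference = 20.75 − 16 = 4.75.

4.75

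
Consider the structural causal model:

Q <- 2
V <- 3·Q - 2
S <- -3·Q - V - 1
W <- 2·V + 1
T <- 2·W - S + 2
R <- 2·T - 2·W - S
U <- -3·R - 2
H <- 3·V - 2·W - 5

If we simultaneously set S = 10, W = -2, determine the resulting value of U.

88

Under do(S = 10, W = -2), each intervened variable's structural equation is replaced by its fixed value.
T = 2·W - S + 2  [with W=-2, S=10]  = -12
R = 2·T - 2·W - S  [with T=-12, W=-2, S=10]  = -30
U = -3·R - 2  [with R=-30]  = 88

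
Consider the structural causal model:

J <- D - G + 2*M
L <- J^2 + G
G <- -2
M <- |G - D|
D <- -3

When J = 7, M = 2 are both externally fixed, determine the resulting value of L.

The joint intervention fixes J = 7, M = 2, removing each variable's own equation.
L = J^2 + G  [with J=7, G=-2]  = 47

47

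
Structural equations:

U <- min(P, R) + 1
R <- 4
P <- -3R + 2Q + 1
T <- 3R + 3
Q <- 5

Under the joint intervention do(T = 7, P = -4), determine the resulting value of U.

Under do(T = 7, P = -4), each intervened variable's structural equation is replaced by its fixed value.
U = min(P, R) + 1  [with P=-4, R=4]  = -3

-3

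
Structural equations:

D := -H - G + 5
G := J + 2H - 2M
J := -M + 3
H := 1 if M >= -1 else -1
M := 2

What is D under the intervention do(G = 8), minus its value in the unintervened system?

Intervening sets G = 8 and removes its equation (G := J + 2H - 2M).
H = 1 if M >= -1 else -1  [with M=2]  = 1
D = -H - G + 5  [with H=1, G=8]  = -4
Without intervention: J = -M + 3  [with M=2]  = 1; H = 1 if M >= -1 else -1  [with M=2]  = 1; G = J + 2H - 2M  [with J=1, H=1, M=2]  = -1; D = -H - G + 5  [with H=1, G=-1]  = 5.
Change = -4 − 5 = -9.

-9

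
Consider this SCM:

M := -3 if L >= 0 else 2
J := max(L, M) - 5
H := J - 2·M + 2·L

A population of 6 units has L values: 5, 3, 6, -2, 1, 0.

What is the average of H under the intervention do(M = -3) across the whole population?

7.5

The intervention sets M=-3 in all 6 units regardless of L. Recomputing H per unit gives 16, 10, 19, -5, 4, 1; average 7.5.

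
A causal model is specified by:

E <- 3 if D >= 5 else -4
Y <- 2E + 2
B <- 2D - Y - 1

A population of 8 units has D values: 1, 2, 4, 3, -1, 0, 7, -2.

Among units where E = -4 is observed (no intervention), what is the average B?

Conditioning on E=-4 selects the 7 unit(s) with D ∈ {1, 2, 4, 3, -1, 0, -2}. Their B values: 7, 9, 13, 11, 3, 5, 1. Mean = 7.

7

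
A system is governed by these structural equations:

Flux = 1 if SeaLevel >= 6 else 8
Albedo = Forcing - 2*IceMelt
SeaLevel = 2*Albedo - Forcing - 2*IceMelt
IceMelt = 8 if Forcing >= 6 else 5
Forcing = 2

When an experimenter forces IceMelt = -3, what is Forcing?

2

Under do(IceMelt=-3), the mechanism IceMelt = 8 if Forcing >= 6 else 5 is discarded; IceMelt is fixed at -3.
Forcing is not downstream of the intervention, so its value is determined by the original equations.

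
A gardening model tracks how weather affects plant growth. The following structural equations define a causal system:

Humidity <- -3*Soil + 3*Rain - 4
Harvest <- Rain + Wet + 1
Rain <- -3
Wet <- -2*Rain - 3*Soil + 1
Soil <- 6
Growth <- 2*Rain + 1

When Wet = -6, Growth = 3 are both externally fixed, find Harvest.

Setting Wet = -6, Growth = 3 by intervention discards those variables' equations.
Harvest = Rain + Wet + 1  [with Rain=-3, Wet=-6]  = -8

-8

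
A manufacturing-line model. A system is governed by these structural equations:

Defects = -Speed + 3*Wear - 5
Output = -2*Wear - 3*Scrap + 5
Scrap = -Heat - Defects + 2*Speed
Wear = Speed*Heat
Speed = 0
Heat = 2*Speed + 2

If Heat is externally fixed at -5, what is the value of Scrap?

do(Heat=-5) replaces the equation Heat = 2*Speed + 2 with the constant Heat = -5.
Wear = Speed*Heat  [with Speed=0, Heat=-5]  = 0
Defects = -Speed + 3*Wear - 5  [with Speed=0, Wear=0]  = -5
Scrap = -Heat - Defects + 2*Speed  [with Heat=-5, Defects=-5, Speed=0]  = 10

10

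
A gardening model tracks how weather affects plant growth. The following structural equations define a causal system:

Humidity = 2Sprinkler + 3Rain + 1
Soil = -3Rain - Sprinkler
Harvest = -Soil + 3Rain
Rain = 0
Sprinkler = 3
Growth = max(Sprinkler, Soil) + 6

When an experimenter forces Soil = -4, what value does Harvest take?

The intervention breaks the incoming arrows to Soil: Soil = -3Rain - Sprinkler no longer applies, and Soil = -4.
Harvest = -Soil + 3Rain  [with Soil=-4, Rain=0]  = 4

4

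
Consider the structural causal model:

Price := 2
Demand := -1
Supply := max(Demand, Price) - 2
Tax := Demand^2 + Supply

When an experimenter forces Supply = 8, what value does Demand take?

Under do(Supply=8), the mechanism Supply := max(Demand, Price) - 2 is discarded; Supply is fixed at 8.
Demand is not downstream of the intervention, so its value is determined by the original equations.

-1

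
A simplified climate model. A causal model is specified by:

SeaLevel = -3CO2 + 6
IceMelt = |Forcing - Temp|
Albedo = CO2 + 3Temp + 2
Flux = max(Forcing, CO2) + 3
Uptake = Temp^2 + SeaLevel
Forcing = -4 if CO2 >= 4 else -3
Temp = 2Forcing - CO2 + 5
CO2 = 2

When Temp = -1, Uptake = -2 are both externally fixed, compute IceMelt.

The joint intervention fixes Temp = -1, Uptake = -2, removing each variable's own equation.
Forcing = -4 if CO2 >= 4 else -3  [with CO2=2]  = -3
IceMelt = |Forcing - Temp|  [with Forcing=-3, Temp=-1]  = 2

2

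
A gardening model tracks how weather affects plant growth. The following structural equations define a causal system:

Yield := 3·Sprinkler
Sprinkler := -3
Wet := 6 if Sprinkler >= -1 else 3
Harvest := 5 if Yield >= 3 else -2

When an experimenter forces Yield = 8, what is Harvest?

5

The intervention breaks the incoming arrows to Yield: Yield := 3·Sprinkler no longer applies, and Yield = 8.
Harvest = 5 if Yield >= 3 else -2  [with Yield=8]  = 5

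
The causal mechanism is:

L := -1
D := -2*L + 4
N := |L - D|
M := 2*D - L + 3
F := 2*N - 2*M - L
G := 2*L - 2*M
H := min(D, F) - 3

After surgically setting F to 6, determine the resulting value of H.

Under do(F=6), the mechanism F := 2*N - 2*M - L is discarded; F is fixed at 6.
D = -2*L + 4  [with L=-1]  = 6
H = min(D, F) - 3  [with D=6, F=6]  = 3

3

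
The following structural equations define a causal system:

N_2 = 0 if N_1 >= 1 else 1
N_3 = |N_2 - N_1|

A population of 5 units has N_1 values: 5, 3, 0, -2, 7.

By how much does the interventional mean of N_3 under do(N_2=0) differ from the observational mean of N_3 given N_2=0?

-1.6

The intervention sets N_2=0 in all 5 units regardless of N_1. Recomputing N_3 per unit gives 5, 3, 0, 2, 7; average 3.4.
Conditioning on N_2=0 selects the 3 unit(s) with N_1 ∈ {5, 3, 7}. Their N_3 values: 5, 3, 7. Mean = 5.
Difference = 3.4 − 5 = -1.6.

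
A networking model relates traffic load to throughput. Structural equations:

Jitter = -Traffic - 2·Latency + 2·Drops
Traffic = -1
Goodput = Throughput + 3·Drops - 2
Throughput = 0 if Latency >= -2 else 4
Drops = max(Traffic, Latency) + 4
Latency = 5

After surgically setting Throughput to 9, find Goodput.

The intervention breaks the incoming arrows to Throughput: Throughput = 0 if Latency >= -2 else 4 no longer applies, and Throughput = 9.
Drops = max(Traffic, Latency) + 4  [with Traffic=-1, Latency=5]  = 9
Goodput = Throughput + 3·Drops - 2  [with Throughput=9, Drops=9]  = 34

34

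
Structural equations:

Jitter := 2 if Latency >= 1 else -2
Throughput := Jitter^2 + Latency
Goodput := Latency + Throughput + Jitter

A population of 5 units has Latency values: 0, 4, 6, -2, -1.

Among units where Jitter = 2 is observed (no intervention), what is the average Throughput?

9

E[Throughput|Jitter=2] averages over only the 2 units with Jitter=2 (Latency = 4, 6): Throughput = 8, 10, mean 9.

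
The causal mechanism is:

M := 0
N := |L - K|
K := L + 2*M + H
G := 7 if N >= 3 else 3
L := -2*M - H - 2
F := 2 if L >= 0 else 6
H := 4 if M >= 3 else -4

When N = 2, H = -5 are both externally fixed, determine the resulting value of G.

3

The joint intervention fixes N = 2, H = -5, removing each variable's own equation.
G = 7 if N >= 3 else 3  [with N=2]  = 3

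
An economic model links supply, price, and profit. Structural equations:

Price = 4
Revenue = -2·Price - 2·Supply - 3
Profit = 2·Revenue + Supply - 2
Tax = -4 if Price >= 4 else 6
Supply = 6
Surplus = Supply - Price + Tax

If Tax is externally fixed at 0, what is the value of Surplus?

Under do(Tax=0), the mechanism Tax = -4 if Price >= 4 else 6 is discarded; Tax is fixed at 0.
Surplus = Supply - Price + Tax  [with Supply=6, Price=4, Tax=0]  = 2

2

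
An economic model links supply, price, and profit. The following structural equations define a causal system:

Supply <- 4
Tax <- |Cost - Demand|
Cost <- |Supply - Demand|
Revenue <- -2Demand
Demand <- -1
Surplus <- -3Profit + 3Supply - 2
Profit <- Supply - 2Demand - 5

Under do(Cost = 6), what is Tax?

do(Cost=6) replaces the equation Cost <- |Supply - Demand| with the constant Cost = 6.
Tax = |Cost - Demand|  [with Cost=6, Demand=-1]  = 7

7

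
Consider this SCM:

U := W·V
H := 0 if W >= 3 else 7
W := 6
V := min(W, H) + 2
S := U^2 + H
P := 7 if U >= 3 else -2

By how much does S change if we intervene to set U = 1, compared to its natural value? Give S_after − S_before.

-143

Under do(U=1), the mechanism U := W·V is discarded; U is fixed at 1.
H = 0 if W >= 3 else 7  [with W=6]  = 0
S = U^2 + H  [with U=1, H=0]  = 1
Without intervention: H = 0 if W >= 3 else 7  [with W=6]  = 0; V = min(W, H) + 2  [with W=6, H=0]  = 2; U = W·V  [with W=6, V=2]  = 12; S = U^2 + H  [with U=12, H=0]  = 144.
Change = 1 − 144 = -143.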